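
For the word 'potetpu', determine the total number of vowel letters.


Scanning each character of 'potetpu':
  Position 1: 'p' -> consonant (running count: 0)
  Position 2: 'o' -> vowel (running count: 1)
  Position 3: 't' -> consonant (running count: 1)
  Position 4: 'e' -> vowel (running count: 2)
  Position 5: 't' -> consonant (running count: 2)
  Position 6: 'p' -> consonant (running count: 2)
  Position 7: 'u' -> vowel (running count: 3)
Total vowels: 3

3


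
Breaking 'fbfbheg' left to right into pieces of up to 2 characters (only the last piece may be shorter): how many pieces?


'fbfbheg' has 7 characters.
Chunking with max size 2:
  Chunk 1: 'fb' (positions 0-1)
  Chunk 2: 'fb' (positions 2-3)
  Chunk 3: 'he' (positions 4-5)
  Chunk 4: 'g' (positions 6-6)
Total chunks: ceil(7 / 2) = 4

4


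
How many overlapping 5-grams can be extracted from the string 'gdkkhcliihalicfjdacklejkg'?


String 'gdkkhcliihalicfjdacklejkg' has length L = 25.
Number of overlapping n-grams = L - n + 1
Substituting: 25 - 5 + 1 = 21

21


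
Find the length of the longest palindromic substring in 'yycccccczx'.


Scanning 'yycccccczx' for palindromic substrings.
Substring at positions 2-7: 'cccccc'.
Check: reverse('cccccc') = 'cccccc' -> palindrome confirmed.
Neighbouring characters ('y' / 'z') break symmetry, so it cannot extend further.
No longer palindromic substring exists; longest length = 6

6


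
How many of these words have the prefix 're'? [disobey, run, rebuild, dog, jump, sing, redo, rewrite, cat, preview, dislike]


Checking each word for prefix 're':
  'disobey' -> no (count: 0)
  'run' -> no (count: 0)
  'rebuild' -> YES, starts with 're' (count: 1)
  'dog' -> no (count: 1)
  'jump' -> no (count: 1)
  'sing' -> no (count: 1)
  'redo' -> YES, starts with 're' (count: 2)
  'rewrite' -> YES, starts with 're' (count: 3)
  'cat' -> no (count: 3)
  'preview' -> no (count: 3)
  'dislike' -> no (count: 3)
Total with prefix 're': 3

3


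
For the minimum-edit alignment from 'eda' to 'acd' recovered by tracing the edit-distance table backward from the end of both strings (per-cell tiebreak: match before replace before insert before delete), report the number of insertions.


Edit distance = 3. Backtracking from cell (3, 3) with preference match > replace > insert > delete,
then listing the resulting alignment 'eda' -> 'acd' left to right:
  Step 1: replace e->a
  Step 2: replace d->c
  Step 3: replace a->d
Total insertions: 0

0


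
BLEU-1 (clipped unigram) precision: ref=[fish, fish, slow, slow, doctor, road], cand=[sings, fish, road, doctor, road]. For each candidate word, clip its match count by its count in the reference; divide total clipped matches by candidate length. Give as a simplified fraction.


Reference word counts: {'doctor': 1, 'fish': 2, 'road': 1, 'slow': 2}
Checking each candidate word (with clipping):
  'sings' -> not in reference -> no match (matches: 0)
  'fish' -> in reference (ref count 2, used 1/2) -> match (matches: 1)
  'road' -> in reference (ref count 1, used 1/1) -> match (matches: 2)
  'doctor' -> in reference (ref count 1, used 1/1) -> match (matches: 3)
  'road' -> ref count 1 already used up (1/1) -> clipped, no match (matches: 3)
Clipped matches: 3, Candidate length: 5
Precision = 3/5

3/5


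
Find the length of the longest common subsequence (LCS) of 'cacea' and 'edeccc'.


DP table for LCS of 'cacea' and 'edeccc':
       e  d  e  c  c  c
    0  0  0  0  0  0  0
  c 0  0  0  0  1  1  1
  a 0  0  0  0  1  1  1
  c 0  0  0  0  1  2  2
  e 0  1  1  1  1  2  2
  a 0  1  1  1  1  2  2
LCS: 'cc'
LCS length = 2

2


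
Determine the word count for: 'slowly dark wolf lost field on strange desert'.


Counting words by splitting on spaces:
  Word 1: 'slowly'
  Word 2: 'dark'
  Word 3: 'wolf'
  Word 4: 'lost'
  Word 5: 'field'
  Word 6: 'on'
  Word 7: 'strange'
  Word 8: 'desert'
Total words: 8

8


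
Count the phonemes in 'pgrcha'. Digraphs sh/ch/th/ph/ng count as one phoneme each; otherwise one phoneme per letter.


Parsing 'pgrcha' greedily, digraphs first:
  'p' -> consonant phoneme (phonemes so far: 1)
  'g' -> consonant phoneme (phonemes so far: 2)
  'r' -> consonant phoneme (phonemes so far: 3)
  'ch' -> digraph (1 consonant phoneme) (phonemes so far: 4)
  'a' -> vowel phoneme (phonemes so far: 5)
Total phonemes: 5

5


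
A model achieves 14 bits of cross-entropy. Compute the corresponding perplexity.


Perplexity formula: PP = 2^H
H = 14
PP = 2^14
PP = 2^14 = 16384

16384


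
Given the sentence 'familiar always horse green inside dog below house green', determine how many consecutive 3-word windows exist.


Word trigrams from [9] words:
  Trigram 1: (familiar always horse)
  Trigram 2: (always horse green)
  Trigram 3: (horse green inside)
  Trigram 4: (green inside dog)
  Trigram 5: (inside dog below)
  Trigram 6: (dog below house)
  Trigram 7: (below house green)
Total word trigrams: 9 - 2 = 7

7


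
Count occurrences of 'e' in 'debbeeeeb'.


Scanning 'debbeeeeb' for 'e':
  Position 1: 'e' -> MATCH (count: 1)
  Position 4: 'e' -> MATCH (count: 2)
  Position 5: 'e' -> MATCH (count: 3)
  Position 6: 'e' -> MATCH (count: 4)
  Position 7: 'e' -> MATCH (count: 5)
Total occurrences of 'e': 5

5


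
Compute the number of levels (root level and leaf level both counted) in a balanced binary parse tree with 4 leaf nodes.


In a balanced binary tree with n leaves the deepest leaf is ceil(log2(n)) edges below the root,
so counting node levels inclusive of root and leaves gives ceil(log2(n)) + 1 levels.
log2(4) = 2.0000
ceil(2.0000) = 2
levels = 2 + 1 = 3

3


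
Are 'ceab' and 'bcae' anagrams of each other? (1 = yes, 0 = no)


Sort characters of 'ceab': 'abce'
Sort characters of 'bcae': 'abce'
Sorted forms match -> they ARE anagrams
Result: 1

1


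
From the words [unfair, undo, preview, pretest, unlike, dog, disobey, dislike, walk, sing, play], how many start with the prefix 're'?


Checking each word for prefix 're':
  'unfair' -> no (count: 0)
  'undo' -> no (count: 0)
  'preview' -> no (count: 0)
  'pretest' -> no (count: 0)
  'unlike' -> no (count: 0)
  'dog' -> no (count: 0)
  'disobey' -> no (count: 0)
  'dislike' -> no (count: 0)
  'walk' -> no (count: 0)
  'sing' -> no (count: 0)
  'play' -> no (count: 0)
Total with prefix 're': 0

0


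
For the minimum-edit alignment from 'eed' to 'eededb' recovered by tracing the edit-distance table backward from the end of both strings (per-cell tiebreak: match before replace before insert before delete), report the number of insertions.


Edit distance = 3. Backtracking from cell (3, 6) with preference match > replace > insert > delete,
then listing the resulting alignment 'eed' -> 'eededb' left to right:
  Step 1: insert 'e' [insertion #1]
  Step 2: keep 'e'
  Step 3: insert 'd' [insertion #2]
  Step 4: keep 'e'
  Step 5: keep 'd'
  Step 6: insert 'b' [insertion #3]
Total insertions: 3

3


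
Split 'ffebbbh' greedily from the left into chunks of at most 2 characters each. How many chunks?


'ffebbbh' has 7 characters.
Chunking with max size 2:
  Chunk 1: 'ff' (positions 0-1)
  Chunk 2: 'eb' (positions 2-3)
  Chunk 3: 'bb' (positions 4-5)
  Chunk 4: 'h' (positions 6-6)
Total chunks: ceil(7 / 2) = 4

4


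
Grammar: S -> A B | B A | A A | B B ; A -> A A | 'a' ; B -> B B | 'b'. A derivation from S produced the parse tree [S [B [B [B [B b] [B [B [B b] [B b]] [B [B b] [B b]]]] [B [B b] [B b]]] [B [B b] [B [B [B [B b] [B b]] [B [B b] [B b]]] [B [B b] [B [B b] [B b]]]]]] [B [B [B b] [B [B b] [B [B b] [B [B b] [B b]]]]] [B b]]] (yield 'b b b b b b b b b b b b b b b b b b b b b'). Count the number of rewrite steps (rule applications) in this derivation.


Every bracketed nonterminal node [X ...] in the tree is produced by exactly one rule application.
Reading the tree off as a leftmost derivation:
  Step 1: S  =>  B B   (applied S -> B B)
  Step 2: B B  =>  B B B   (applied B -> B B)
  Step 3: B B B  =>  B B B B   (applied B -> B B)
  Step 4: B B B B  =>  B B B B B   (applied B -> B B)
  Step 5: B B B B B  =>  b B B B B   (applied B -> b)
  Step 6: b B B B B  =>  b B B B B B   (applied B -> B B)
  Step 7: b B B B B B  =>  b B B B B B B   (applied B -> B B)
  Step 8: b B B B B B B  =>  b b B B B B B   (applied B -> b)
  Step 9: b b B B B B B  =>  b b b B B B B   (applied B -> b)
  Step 10: b b b B B B B  =>  b b b B B B B B   (applied B -> B B)
  Step 11: b b b B B B B B  =>  b b b b B B B B   (applied B -> b)
  Step 12: b b b b B B B B  =>  b b b b b B B B   (applied B -> b)
  Step 13: b b b b b B B B  =>  b b b b b B B B B   (applied B -> B B)
  Step 14: b b b b b B B B B  =>  b b b b b b B B B   (applied B -> b)
  Step 15: b b b b b b B B B  =>  b b b b b b b B B   (applied B -> b)
  Step 16: b b b b b b b B B  =>  b b b b b b b B B B   (applied B -> B B)
  Step 17: b b b b b b b B B B  =>  b b b b b b b b B B   (applied B -> b)
  Step 18: b b b b b b b b B B  =>  b b b b b b b b B B B   (applied B -> B B)
  Step 19: b b b b b b b b B B B  =>  b b b b b b b b B B B B   (applied B -> B B)
  Step 20: b b b b b b b b B B B B  =>  b b b b b b b b B B B B B   (applied B -> B B)
  Step 21: b b b b b b b b B B B B B  =>  b b b b b b b b b B B B B   (applied B -> b)
  Step 22: b b b b b b b b b B B B B  =>  b b b b b b b b b b B B B   (applied B -> b)
  Step 23: b b b b b b b b b b B B B  =>  b b b b b b b b b b B B B B   (applied B -> B B)
  Step 24: b b b b b b b b b b B B B B  =>  b b b b b b b b b b b B B B   (applied B -> b)
  Step 25: b b b b b b b b b b b B B B  =>  b b b b b b b b b b b b B B   (applied B -> b)
  Step 26: b b b b b b b b b b b b B B  =>  b b b b b b b b b b b b B B B   (applied B -> B B)
  Step 27: b b b b b b b b b b b b B B B  =>  b b b b b b b b b b b b b B B   (applied B -> b)
  Step 28: b b b b b b b b b b b b b B B  =>  b b b b b b b b b b b b b B B B   (applied B -> B B)
  Step 29: b b b b b b b b b b b b b B B B  =>  b b b b b b b b b b b b b b B B   (applied B -> b)
  Step 30: b b b b b b b b b b b b b b B B  =>  b b b b b b b b b b b b b b b B   (applied B -> b)
  Step 31: b b b b b b b b b b b b b b b B  =>  b b b b b b b b b b b b b b b B B   (applied B -> B B)
  Step 32: b b b b b b b b b b b b b b b B B  =>  b b b b b b b b b b b b b b b B B B   (applied B -> B B)
  Step 33: b b b b b b b b b b b b b b b B B B  =>  b b b b b b b b b b b b b b b b B B   (applied B -> b)
  Step 34: b b b b b b b b b b b b b b b b B B  =>  b b b b b b b b b b b b b b b b B B B   (applied B -> B B)
  Step 35: b b b b b b b b b b b b b b b b B B B  =>  b b b b b b b b b b b b b b b b b B B   (applied B -> b)
  Step 36: b b b b b b b b b b b b b b b b b B B  =>  b b b b b b b b b b b b b b b b b B B B   (applied B -> B B)
  Step 37: b b b b b b b b b b b b b b b b b B B B  =>  b b b b b b b b b b b b b b b b b b B B   (applied B -> b)
  Step 38: b b b b b b b b b b b b b b b b b b B B  =>  b b b b b b b b b b b b b b b b b b B B B   (applied B -> B B)
  Step 39: b b b b b b b b b b b b b b b b b b B B B  =>  b b b b b b b b b b b b b b b b b b b B B   (applied B -> b)
  Step 40: b b b b b b b b b b b b b b b b b b b B B  =>  b b b b b b b b b b b b b b b b b b b b B   (applied B -> b)
  Step 41: b b b b b b b b b b b b b b b b b b b b B  =>  b b b b b b b b b b b b b b b b b b b b b   (applied B -> b)
Final yield: b b b b b b b b b b b b b b b b b b b b b
Total rewrite steps: 41

41


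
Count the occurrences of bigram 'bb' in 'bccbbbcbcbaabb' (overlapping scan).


Scanning 'bccbbbcbcbaabb' for bigram 'bb':
  Position 0: 'bc' -> no
  Position 1: 'cc' -> no
  Position 2: 'cb' -> no
  Position 3: 'bb' -> MATCH
  Position 4: 'bb' -> MATCH
  Position 5: 'bc' -> no
  Position 6: 'cb' -> no
  Position 7: 'bc' -> no
  Position 8: 'cb' -> no
  Position 9: 'ba' -> no
  Position 10: 'aa' -> no
  Position 11: 'ab' -> no
  Position 12: 'bb' -> MATCH
Total matches: 3

3


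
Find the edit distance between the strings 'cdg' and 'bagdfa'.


Building DP table for s1='cdg' (len 3) and s2='bagdfa' (len 6):
       b  a  g  d  f  a
    0  1  2  3  4  5  6
  c 1  1  2  3  4  5  6
  d 2  2  2  3  3  4  5
  g 3  3  3  2  3  4  5
Edit distance = dp[3][6] = 5

5


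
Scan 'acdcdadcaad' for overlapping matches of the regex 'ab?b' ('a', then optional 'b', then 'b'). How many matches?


Pattern: ab?b means 'a', then optional 'b', then 'b'.
Scanning 'acdcdadcaad' position-by-position:
  Pos 0: window 'acd' -> no
  Pos 1: window 'cdc' -> no
  Pos 2: window 'dcd' -> no
  Pos 3: window 'cda' -> no
  Pos 4: window 'dad' -> no
  Pos 5: window 'adc' -> no
  Pos 6: window 'dca' -> no
  Pos 7: window 'caa' -> no
  Pos 8: window 'aad' -> no
  Pos 9: window 'ad' -> no
  Pos 10: window 'd' -> no
Total matches: 0

0


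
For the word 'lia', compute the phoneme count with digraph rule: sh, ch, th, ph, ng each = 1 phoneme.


Parsing 'lia' greedily, digraphs first:
  'l' -> consonant phoneme (phonemes so far: 1)
  'i' -> vowel phoneme (phonemes so far: 2)
  'a' -> vowel phoneme (phonemes so far: 3)
Total phonemes: 3

3


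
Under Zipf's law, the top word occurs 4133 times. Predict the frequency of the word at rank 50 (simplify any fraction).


Zipf's law: freq(rank) = f1 / rank
f1 = 4133, rank = 50
freq = 4133 / 50
GCD(4133, 50) = 1
Simplified: 4133/50

4133/50


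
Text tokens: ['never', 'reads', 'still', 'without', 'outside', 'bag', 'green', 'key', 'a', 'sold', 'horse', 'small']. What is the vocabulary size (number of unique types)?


Listing all tokens and tracking unique types:
  Token 1: 'never' -> NEW (unique so far: 1)
  Token 2: 'reads' -> NEW (unique so far: 2)
  Token 3: 'still' -> NEW (unique so far: 3)
  Token 4: 'without' -> NEW (unique so far: 4)
  Token 5: 'outside' -> NEW (unique so far: 5)
  Token 6: 'bag' -> NEW (unique so far: 6)
  Token 7: 'green' -> NEW (unique so far: 7)
  Token 8: 'key' -> NEW (unique so far: 8)
  Token 9: 'a' -> NEW (unique so far: 9)
  Token 10: 'sold' -> NEW (unique so far: 10)
  Token 11: 'horse' -> NEW (unique so far: 11)
  Token 12: 'small' -> NEW (unique so far: 12)
Unique types: ('a', 'bag', 'green', 'horse', 'key', 'never', 'outside', 'reads', 'small', 'sold', 'still', 'without')
Vocabulary size: 12

12


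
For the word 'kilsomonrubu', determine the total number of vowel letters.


Scanning each character of 'kilsomonrubu':
  Position 1: 'k' -> consonant (running count: 0)
  Position 2: 'i' -> vowel (running count: 1)
  Position 3: 'l' -> consonant (running count: 1)
  Position 4: 's' -> consonant (running count: 1)
  Position 5: 'o' -> vowel (running count: 2)
  Position 6: 'm' -> consonant (running count: 2)
  Position 7: 'o' -> vowel (running count: 3)
  Position 8: 'n' -> consonant (running count: 3)
  Position 9: 'r' -> consonant (running count: 3)
  Position 10: 'u' -> vowel (running count: 4)
  Position 11: 'b' -> consonant (running count: 4)
  Position 12: 'u' -> vowel (running count: 5)
Total vowels: 5

5


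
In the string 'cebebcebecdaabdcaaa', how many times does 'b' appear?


Scanning 'cebebcebecdaabdcaaa' for 'b':
  Position 2: 'b' -> MATCH (count: 1)
  Position 4: 'b' -> MATCH (count: 2)
  Position 7: 'b' -> MATCH (count: 3)
  Position 13: 'b' -> MATCH (count: 4)
Total occurrences of 'b': 4

4


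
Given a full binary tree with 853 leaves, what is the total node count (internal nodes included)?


Leaf nodes (terminals): 853
Internal nodes = n - 1 = 853 - 1 = 852
Total = leaves + internal = 853 + 852 = 1705

1705


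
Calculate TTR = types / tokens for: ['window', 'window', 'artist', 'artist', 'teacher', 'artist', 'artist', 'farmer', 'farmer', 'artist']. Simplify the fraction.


Tokens: 10
Unique types: ('artist', 'farmer', 'teacher', 'window') = 4
TTR = 4/10
Simplify: divide both by 2 -> 2/5
TTR = 2/5

2/5


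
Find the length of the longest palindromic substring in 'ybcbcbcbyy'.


Scanning 'ybcbcbcbyy' for palindromic substrings.
Substring at positions 0-8: 'ybcbcbcby'.
Check: reverse('ybcbcbcby') = 'ybcbcbcby' -> palindrome confirmed.
Neighbouring characters ('-' / 'y') break symmetry, so it cannot extend further.
No longer palindromic substring exists; longest length = 9

9


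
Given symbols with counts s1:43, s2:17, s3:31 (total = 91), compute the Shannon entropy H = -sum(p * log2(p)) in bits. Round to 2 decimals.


Computing entropy H = -sum(p_i * log2(p_i)):
  s1: p = 43/91 = 0.4725, -p*log2(p) = 0.5111
  s2: p = 17/91 = 0.1868, -p*log2(p) = 0.4521
  s3: p = 31/91 = 0.3407, -p*log2(p) = 0.5292
H = sum of terms = 1.4924
Rounded to 2 decimals: 1.49

1.49


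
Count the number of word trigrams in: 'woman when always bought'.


Word trigrams from [4] words:
  Trigram 1: (woman when always)
  Trigram 2: (when always bought)
Total word trigrams: 4 - 2 = 2

2


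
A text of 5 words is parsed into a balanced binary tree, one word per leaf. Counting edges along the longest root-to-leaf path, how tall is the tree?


In a balanced binary tree with n leaves the deepest leaf is ceil(log2(n)) edges below the root.
log2(5) = 2.3219
ceil(2.3219) = 3
height (edges) = 3

3


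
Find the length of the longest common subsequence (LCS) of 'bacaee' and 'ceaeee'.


DP table for LCS of 'bacaee' and 'ceaeee':
       c  e  a  e  e  e
    0  0  0  0  0  0  0
  b 0  0  0  0  0  0  0
  a 0  0  0  1  1  1  1
  c 0  1  1  1  1  1  1
  a 0  1  1  2  2  2  2
  e 0  1  2  2  3  3  3
  e 0  1  2  2  3  4  4
LCS: 'caee'
LCS length = 4

4


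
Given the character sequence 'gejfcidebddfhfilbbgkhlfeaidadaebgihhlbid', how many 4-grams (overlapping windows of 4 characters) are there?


String 'gejfcidebddfhfilbbgkhlfeaidadaebgihhlbid' has length L = 40.
Number of overlapping n-grams = L - n + 1
Substituting: 40 - 4 + 1 = 37

37


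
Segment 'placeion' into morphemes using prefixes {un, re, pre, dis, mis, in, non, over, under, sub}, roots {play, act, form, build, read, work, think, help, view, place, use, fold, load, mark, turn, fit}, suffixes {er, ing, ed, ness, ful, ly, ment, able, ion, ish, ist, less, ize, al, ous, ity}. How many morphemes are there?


Segmenting 'placeion' against the inventory:
  'place' -> root (morpheme 1)
  'ion' -> suffix (morpheme 2)
Total morphemes: 2

2


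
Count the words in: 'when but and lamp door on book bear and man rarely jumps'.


Counting words by splitting on spaces:
  Word 1: 'when'
  Word 2: 'but'
  Word 3: 'and'
  Word 4: 'lamp'
  Word 5: 'door'
  Word 6: 'on'
  Word 7: 'book'
  Word 8: 'bear'
  Word 9: 'and'
  Word 10: 'man'
  Word 11: 'rarely'
  Word 12: 'jumps'
Total words: 12

12


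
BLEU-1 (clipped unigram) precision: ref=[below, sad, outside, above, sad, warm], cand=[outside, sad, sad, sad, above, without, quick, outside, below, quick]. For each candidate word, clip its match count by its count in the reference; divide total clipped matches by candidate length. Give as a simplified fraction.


Reference word counts: {'above': 1, 'below': 1, 'outside': 1, 'sad': 2, 'warm': 1}
Checking each candidate word (with clipping):
  'outside' -> in reference (ref count 1, used 1/1) -> match (matches: 1)
  'sad' -> in reference (ref count 2, used 1/2) -> match (matches: 2)
  'sad' -> in reference (ref count 2, used 2/2) -> match (matches: 3)
  'sad' -> ref count 2 already used up (2/2) -> clipped, no match (matches: 3)
  'above' -> in reference (ref count 1, used 1/1) -> match (matches: 4)
  'without' -> not in reference -> no match (matches: 4)
  'quick' -> not in reference -> no match (matches: 4)
  'outside' -> ref count 1 already used up (1/1) -> clipped, no match (matches: 4)
  'below' -> in reference (ref count 1, used 1/1) -> match (matches: 5)
  'quick' -> not in reference -> no match (matches: 5)
Clipped matches: 5, Candidate length: 10
Precision = 5/10 = 1/2

1/2


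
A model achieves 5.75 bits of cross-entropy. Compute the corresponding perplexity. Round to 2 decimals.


Perplexity formula: PP = 2^H
H = 5.75
PP = 2^5.75
Decompose: 2^5.75 = 2^5 * 2^0.75
2^5 = 32, 2^0.75 ~ 1.6817928
PP ~ 32 * 1.6817928 = 53.8173696
Rounded to 2 decimals: 53.82

53.82


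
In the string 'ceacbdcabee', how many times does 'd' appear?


Scanning 'ceacbdcabee' for 'd':
  Position 5: 'd' -> MATCH (count: 1)
Total occurrences of 'd': 1

1


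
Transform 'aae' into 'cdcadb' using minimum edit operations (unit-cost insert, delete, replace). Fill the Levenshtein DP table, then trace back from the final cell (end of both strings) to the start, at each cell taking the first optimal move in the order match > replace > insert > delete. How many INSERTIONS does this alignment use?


Edit distance = 5. Backtracking from cell (3, 6) with preference match > replace > insert > delete,
then listing the resulting alignment 'aae' -> 'cdcadb' left to right:
  Step 1: insert 'c' [insertion #1]
  Step 2: insert 'd' [insertion #2]
  Step 3: insert 'c' [insertion #3]
  Step 4: keep 'a'
  Step 5: replace a->d
  Step 6: replace e->b
Total insertions: 3

3


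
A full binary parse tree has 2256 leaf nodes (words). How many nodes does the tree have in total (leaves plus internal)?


Leaf nodes (terminals): 2256
Internal nodes = n - 1 = 2256 - 1 = 2255
Total = leaves + internal = 2256 + 2255 = 4511

4511


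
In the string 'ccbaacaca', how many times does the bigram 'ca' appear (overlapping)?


Scanning 'ccbaacaca' for bigram 'ca':
  Position 0: 'cc' -> no
  Position 1: 'cb' -> no
  Position 2: 'ba' -> no
  Position 3: 'aa' -> no
  Position 4: 'ac' -> no
  Position 5: 'ca' -> MATCH
  Position 6: 'ac' -> no
  Position 7: 'ca' -> MATCH
Total matches: 2

2


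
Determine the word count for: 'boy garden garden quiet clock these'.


Counting words by splitting on spaces:
  Word 1: 'boy'
  Word 2: 'garden'
  Word 3: 'garden'
  Word 4: 'quiet'
  Word 5: 'clock'
  Word 6: 'these'
Total words: 6

6


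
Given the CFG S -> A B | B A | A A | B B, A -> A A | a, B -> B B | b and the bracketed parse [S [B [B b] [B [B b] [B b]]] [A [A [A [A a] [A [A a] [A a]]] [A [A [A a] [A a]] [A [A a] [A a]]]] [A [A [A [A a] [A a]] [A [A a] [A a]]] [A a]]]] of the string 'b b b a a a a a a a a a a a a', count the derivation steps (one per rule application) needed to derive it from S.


Every bracketed nonterminal node [X ...] in the tree is produced by exactly one rule application.
Reading the tree off as a leftmost derivation:
  Step 1: S  =>  B A   (applied S -> B A)
  Step 2: B A  =>  B B A   (applied B -> B B)
  Step 3: B B A  =>  b B A   (applied B -> b)
  Step 4: b B A  =>  b B B A   (applied B -> B B)
  Step 5: b B B A  =>  b b B A   (applied B -> b)
  Step 6: b b B A  =>  b b b A   (applied B -> b)
  Step 7: b b b A  =>  b b b A A   (applied A -> A A)
  Step 8: b b b A A  =>  b b b A A A   (applied A -> A A)
  Step 9: b b b A A A  =>  b b b A A A A   (applied A -> A A)
  Step 10: b b b A A A A  =>  b b b a A A A   (applied A -> a)
  Step 11: b b b a A A A  =>  b b b a A A A A   (applied A -> A A)
  Step 12: b b b a A A A A  =>  b b b a a A A A   (applied A -> a)
  Step 13: b b b a a A A A  =>  b b b a a a A A   (applied A -> a)
  Step 14: b b b a a a A A  =>  b b b a a a A A A   (applied A -> A A)
  Step 15: b b b a a a A A A  =>  b b b a a a A A A A   (applied A -> A A)
  Step 16: b b b a a a A A A A  =>  b b b a a a a A A A   (applied A -> a)
  Step 17: b b b a a a a A A A  =>  b b b a a a a a A A   (applied A -> a)
  Step 18: b b b a a a a a A A  =>  b b b a a a a a A A A   (applied A -> A A)
  Step 19: b b b a a a a a A A A  =>  b b b a a a a a a A A   (applied A -> a)
  Step 20: b b b a a a a a a A A  =>  b b b a a a a a a a A   (applied A -> a)
  Step 21: b b b a a a a a a a A  =>  b b b a a a a a a a A A   (applied A -> A A)
  Step 22: b b b a a a a a a a A A  =>  b b b a a a a a a a A A A   (applied A -> A A)
  Step 23: b b b a a a a a a a A A A  =>  b b b a a a a a a a A A A A   (applied A -> A A)
  Step 24: b b b a a a a a a a A A A A  =>  b b b a a a a a a a a A A A   (applied A -> a)
  Step 25: b b b a a a a a a a a A A A  =>  b b b a a a a a a a a a A A   (applied A -> a)
  Step 26: b b b a a a a a a a a a A A  =>  b b b a a a a a a a a a A A A   (applied A -> A A)
  Step 27: b b b a a a a a a a a a A A A  =>  b b b a a a a a a a a a a A A   (applied A -> a)
  Step 28: b b b a a a a a a a a a a A A  =>  b b b a a a a a a a a a a a A   (applied A -> a)
  Step 29: b b b a a a a a a a a a a a A  =>  b b b a a a a a a a a a a a a   (applied A -> a)
Final yield: b b b a a a a a a a a a a a a
Total rewrite steps: 29

29


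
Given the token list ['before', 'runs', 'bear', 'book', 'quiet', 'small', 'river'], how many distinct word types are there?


Listing all tokens and tracking unique types:
  Token 1: 'before' -> NEW (unique so far: 1)
  Token 2: 'runs' -> NEW (unique so far: 2)
  Token 3: 'bear' -> NEW (unique so far: 3)
  Token 4: 'book' -> NEW (unique so far: 4)
  Token 5: 'quiet' -> NEW (unique so far: 5)
  Token 6: 'small' -> NEW (unique so far: 6)
  Token 7: 'river' -> NEW (unique so far: 7)
Unique types: ('bear', 'before', 'book', 'quiet', 'river', 'runs', 'small')
Vocabulary size: 7

7


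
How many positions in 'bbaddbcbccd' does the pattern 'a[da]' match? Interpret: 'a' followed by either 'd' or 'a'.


Pattern: a[da] means 'a' followed by either 'd' or 'a'.
Scanning 'bbaddbcbccd' position-by-position:
  Pos 0: window 'bb' -> no
  Pos 1: window 'ba' -> no
  Pos 2: window 'ad' -> MATCH
  Pos 3: window 'dd' -> no
  Pos 4: window 'db' -> no
  Pos 5: window 'bc' -> no
  Pos 6: window 'cb' -> no
  Pos 7: window 'bc' -> no
  Pos 8: window 'cc' -> no
  Pos 9: window 'cd' -> no
  Pos 10: window 'd' -> no
Total matches: 1

1


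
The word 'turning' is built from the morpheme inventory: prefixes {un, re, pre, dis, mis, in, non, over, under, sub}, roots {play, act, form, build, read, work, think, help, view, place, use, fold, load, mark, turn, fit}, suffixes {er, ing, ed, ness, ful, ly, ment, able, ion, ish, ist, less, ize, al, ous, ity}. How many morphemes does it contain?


Segmenting 'turning' against the inventory:
  'turn' -> root (morpheme 1)
  'ing' -> suffix (morpheme 2)
Total morphemes: 2

2


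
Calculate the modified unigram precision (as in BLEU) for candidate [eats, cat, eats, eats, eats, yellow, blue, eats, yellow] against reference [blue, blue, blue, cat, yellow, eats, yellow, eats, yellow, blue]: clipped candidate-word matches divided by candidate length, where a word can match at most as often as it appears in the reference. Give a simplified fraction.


Reference word counts: {'blue': 4, 'cat': 1, 'eats': 2, 'yellow': 3}
Checking each candidate word (with clipping):
  'eats' -> in reference (ref count 2, used 1/2) -> match (matches: 1)
  'cat' -> in reference (ref count 1, used 1/1) -> match (matches: 2)
  'eats' -> in reference (ref count 2, used 2/2) -> match (matches: 3)
  'eats' -> ref count 2 already used up (2/2) -> clipped, no match (matches: 3)
  'eats' -> ref count 2 already used up (2/2) -> clipped, no match (matches: 3)
  'yellow' -> in reference (ref count 3, used 1/3) -> match (matches: 4)
  'blue' -> in reference (ref count 4, used 1/4) -> match (matches: 5)
  'eats' -> ref count 2 already used up (2/2) -> clipped, no match (matches: 5)
  'yellow' -> in reference (ref count 3, used 2/3) -> match (matches: 6)
Clipped matches: 6, Candidate length: 9
Precision = 6/9 = 2/3

2/3


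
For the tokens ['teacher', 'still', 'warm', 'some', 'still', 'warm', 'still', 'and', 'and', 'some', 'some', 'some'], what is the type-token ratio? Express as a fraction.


Tokens: 12
Unique types: ('and', 'some', 'still', 'teacher', 'warm') = 5
TTR = 5/12
Already in lowest terms.

5/12


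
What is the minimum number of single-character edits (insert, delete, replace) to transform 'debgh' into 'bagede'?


Building DP table for s1='debgh' (len 5) and s2='bagede' (len 6):
       b  a  g  e  d  e
    0  1  2  3  4  5  6
  d 1  1  2  3  4  4  5
  e 2  2  2  3  3  4  4
  b 3  2  3  3  4  4  5
  g 4  3  3  3  4  5  5
  h 5  4  4  4  4  5  6
Edit distance = dp[5][6] = 6

6


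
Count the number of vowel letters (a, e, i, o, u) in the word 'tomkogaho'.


Scanning each character of 'tomkogaho':
  Position 1: 't' -> consonant (running count: 0)
  Position 2: 'o' -> vowel (running count: 1)
  Position 3: 'm' -> consonant (running count: 1)
  Position 4: 'k' -> consonant (running count: 1)
  Position 5: 'o' -> vowel (running count: 2)
  Position 6: 'g' -> consonant (running count: 2)
  Position 7: 'a' -> vowel (running count: 3)
  Position 8: 'h' -> consonant (running count: 3)
  Position 9: 'o' -> vowel (running count: 4)
Total vowels: 4

4


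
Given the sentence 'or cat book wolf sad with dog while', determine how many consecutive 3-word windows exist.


Word trigrams from [8] words:
  Trigram 1: (or cat book)
  Trigram 2: (cat book wolf)
  Trigram 3: (book wolf sad)
  Trigram 4: (wolf sad with)
  Trigram 5: (sad with dog)
  Trigram 6: (with dog while)
Total word trigrams: 8 - 2 = 6

6


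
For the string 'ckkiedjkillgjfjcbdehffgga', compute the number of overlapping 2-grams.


String 'ckkiedjkillgjfjcbdehffgga' has length L = 25.
Number of overlapping n-grams = L - n + 1
Substituting: 25 - 2 + 1 = 24

24


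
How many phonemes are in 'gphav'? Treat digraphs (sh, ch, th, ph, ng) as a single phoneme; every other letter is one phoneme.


Parsing 'gphav' greedily, digraphs first:
  'g' -> consonant phoneme (phonemes so far: 1)
  'ph' -> digraph (1 consonant phoneme) (phonemes so far: 2)
  'a' -> vowel phoneme (phonemes so far: 3)
  'v' -> consonant phoneme (phonemes so far: 4)
Total phonemes: 4

4


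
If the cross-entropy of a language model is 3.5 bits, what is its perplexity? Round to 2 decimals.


Perplexity formula: PP = 2^H
H = 3.5
PP = 2^3.5
Decompose: 2^3.5 = 2^3 * 2^0.5 = 2^3 * sqrt(2)
2^3 = 8, sqrt(2) ~ 1.4142136
PP ~ 8 * 1.4142136 = 11.3137088
Rounded to 2 decimals: 11.31

11.31


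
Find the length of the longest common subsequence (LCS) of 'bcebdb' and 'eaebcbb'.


DP table for LCS of 'bcebdb' and 'eaebcbb':
       e  a  e  b  c  b  b
    0  0  0  0  0  0  0  0
  b 0  0  0  0  1  1  1  1
  c 0  0  0  0  1  2  2  2
  e 0  1  1  1  1  2  2  2
  b 0  1  1  1  2  2  3  3
  d 0  1  1  1  2  2  3  3
  b 0  1  1  1  2  2  3  4
LCS: 'bcbb'
LCS length = 4

4


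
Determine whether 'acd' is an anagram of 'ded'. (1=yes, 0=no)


Sort characters of 'acd': 'acd'
Sort characters of 'ded': 'dde'
Sorted forms differ -> they are NOT anagrams
Result: 0

0


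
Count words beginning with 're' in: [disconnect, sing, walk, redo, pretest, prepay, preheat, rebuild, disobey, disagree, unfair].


Checking each word for prefix 're':
  'disconnect' -> no (count: 0)
  'sing' -> no (count: 0)
  'walk' -> no (count: 0)
  'redo' -> YES, starts with 're' (count: 1)
  'pretest' -> no (count: 1)
  'prepay' -> no (count: 1)
  'preheat' -> no (count: 1)
  'rebuild' -> YES, starts with 're' (count: 2)
  'disobey' -> no (count: 2)
  'disagree' -> no (count: 2)
  'unfair' -> no (count: 2)
Total with prefix 're': 2

2


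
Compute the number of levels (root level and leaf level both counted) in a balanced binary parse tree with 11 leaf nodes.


In a balanced binary tree with n leaves the deepest leaf is ceil(log2(n)) edges below the root,
so counting node levels inclusive of root and leaves gives ceil(log2(n)) + 1 levels.
log2(11) = 3.4594
ceil(3.4594) = 4
levels = 4 + 1 = 5

5


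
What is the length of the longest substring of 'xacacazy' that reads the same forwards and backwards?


Scanning 'xacacazy' for palindromic substrings.
Substring at positions 1-5: 'acaca'.
Check: reverse('acaca') = 'acaca' -> palindrome confirmed.
Neighbouring characters ('x' / 'z') break symmetry, so it cannot extend further.
No longer palindromic substring exists; longest length = 5

5


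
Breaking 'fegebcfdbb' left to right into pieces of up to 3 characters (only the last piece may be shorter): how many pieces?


'fegebcfdbb' has 10 characters.
Chunking with max size 3:
  Chunk 1: 'feg' (positions 0-2)
  Chunk 2: 'ebc' (positions 3-5)
  Chunk 3: 'fdb' (positions 6-8)
  Chunk 4: 'b' (positions 9-9)
Total chunks: ceil(10 / 3) = 4

4


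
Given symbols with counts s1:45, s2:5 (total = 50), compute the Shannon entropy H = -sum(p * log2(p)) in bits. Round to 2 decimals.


Computing entropy H = -sum(p_i * log2(p_i)):
  s1: p = 45/50 = 0.9000, -p*log2(p) = 0.1368
  s2: p = 5/50 = 0.1000, -p*log2(p) = 0.3322
H = sum of terms = 0.4690
Rounded to 2 decimals: 0.47

0.47


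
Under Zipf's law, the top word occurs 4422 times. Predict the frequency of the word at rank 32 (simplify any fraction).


Zipf's law: freq(rank) = f1 / rank
f1 = 4422, rank = 32
freq = 4422 / 32
GCD(4422, 32) = 2
Simplified: 2211/16

2211/16


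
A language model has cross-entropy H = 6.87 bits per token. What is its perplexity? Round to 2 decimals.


Perplexity formula: PP = 2^H
H = 6.87
PP = 2^6.87
Decompose: 2^6.87 = 2^6 * 2^0.87
2^6 = 64, 2^0.87 ~ 1.8276629
PP ~ 64 * 1.8276629 = 116.9704256
Rounded to 2 decimals: 116.97

116.97


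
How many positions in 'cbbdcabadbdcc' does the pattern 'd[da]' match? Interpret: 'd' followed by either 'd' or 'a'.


Pattern: d[da] means 'd' followed by either 'd' or 'a'.
Scanning 'cbbdcabadbdcc' position-by-position:
  Pos 0: window 'cb' -> no
  Pos 1: window 'bb' -> no
  Pos 2: window 'bd' -> no
  Pos 3: window 'dc' -> no
  Pos 4: window 'ca' -> no
  Pos 5: window 'ab' -> no
  Pos 6: window 'ba' -> no
  Pos 7: window 'ad' -> no
  Pos 8: window 'db' -> no
  Pos 9: window 'bd' -> no
  Pos 10: window 'dc' -> no
  Pos 11: window 'cc' -> no
  Pos 12: window 'c' -> no
Total matches: 0

0


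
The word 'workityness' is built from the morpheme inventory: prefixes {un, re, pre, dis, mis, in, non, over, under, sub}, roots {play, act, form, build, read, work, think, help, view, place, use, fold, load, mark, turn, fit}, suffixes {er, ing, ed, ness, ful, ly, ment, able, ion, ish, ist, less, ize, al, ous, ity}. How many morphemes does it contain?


Segmenting 'workityness' against the inventory:
  'work' -> root (morpheme 1)
  'ity' -> suffix (morpheme 2)
  'ness' -> suffix (morpheme 3)
Total morphemes: 3

3


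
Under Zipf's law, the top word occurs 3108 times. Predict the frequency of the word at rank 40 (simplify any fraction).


Zipf's law: freq(rank) = f1 / rank
f1 = 3108, rank = 40
freq = 3108 / 40
GCD(3108, 40) = 4
Simplified: 777/10

777/10


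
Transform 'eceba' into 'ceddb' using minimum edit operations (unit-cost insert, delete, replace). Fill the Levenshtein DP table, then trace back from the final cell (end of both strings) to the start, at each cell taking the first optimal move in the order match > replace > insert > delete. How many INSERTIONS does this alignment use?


Edit distance = 4. Backtracking from cell (5, 5) with preference match > replace > insert > delete,
then listing the resulting alignment 'eceba' -> 'ceddb' left to right:
  Step 1: delete 'e'
  Step 2: keep 'c'
  Step 3: keep 'e'
  Step 4: insert 'd' [insertion #1]
  Step 5: replace b->d
  Step 6: replace a->b
Total insertions: 1

1


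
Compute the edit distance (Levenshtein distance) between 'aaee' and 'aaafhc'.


Building DP table for s1='aaee' (len 4) and s2='aaafhc' (len 6):
       a  a  a  f  h  c
    0  1  2  3  4  5  6
  a 1  0  1  2  3  4  5
  a 2  1  0  1  2  3  4
  e 3  2  1  1  2  3  4
  e 4  3  2  2  2  3  4
Edit distance = dp[4][6] = 4

4


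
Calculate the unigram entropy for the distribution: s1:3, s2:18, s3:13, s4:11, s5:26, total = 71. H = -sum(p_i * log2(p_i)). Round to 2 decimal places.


Computing entropy H = -sum(p_i * log2(p_i)):
  s1: p = 3/71 = 0.0423, -p*log2(p) = 0.1929
  s2: p = 18/71 = 0.2535, -p*log2(p) = 0.5019
  s3: p = 13/71 = 0.1831, -p*log2(p) = 0.4485
  s4: p = 11/71 = 0.1549, -p*log2(p) = 0.4168
  s5: p = 26/71 = 0.3662, -p*log2(p) = 0.5307
H = sum of terms = 2.0908
Rounded to 2 decimals: 2.09

2.09


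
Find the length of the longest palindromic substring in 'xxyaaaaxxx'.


Scanning 'xxyaaaaxxx' for palindromic substrings.
Substring at positions 3-6: 'aaaa'.
Check: reverse('aaaa') = 'aaaa' -> palindrome confirmed.
Neighbouring characters ('y' / 'x') break symmetry, so it cannot extend further.
No longer palindromic substring exists; longest length = 4

4


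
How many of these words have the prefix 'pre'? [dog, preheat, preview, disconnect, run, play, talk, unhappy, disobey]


Checking each word for prefix 'pre':
  'dog' -> no (count: 0)
  'preheat' -> YES, starts with 'pre' (count: 1)
  'preview' -> YES, starts with 'pre' (count: 2)
  'disconnect' -> no (count: 2)
  'run' -> no (count: 2)
  'play' -> no (count: 2)
  'talk' -> no (count: 2)
  'unhappy' -> no (count: 2)
  'disobey' -> no (count: 2)
Total with prefix 'pre': 2

2


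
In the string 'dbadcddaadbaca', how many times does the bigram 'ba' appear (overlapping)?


Scanning 'dbadcddaadbaca' for bigram 'ba':
  Position 0: 'db' -> no
  Position 1: 'ba' -> MATCH
  Position 2: 'ad' -> no
  Position 3: 'dc' -> no
  Position 4: 'cd' -> no
  Position 5: 'dd' -> no
  Position 6: 'da' -> no
  Position 7: 'aa' -> no
  Position 8: 'ad' -> no
  Position 9: 'db' -> no
  Position 10: 'ba' -> MATCH
  Position 11: 'ac' -> no
  Position 12: 'ca' -> no
Total matches: 2

2


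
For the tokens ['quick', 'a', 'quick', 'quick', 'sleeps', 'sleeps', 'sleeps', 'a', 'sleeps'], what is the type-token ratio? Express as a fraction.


Tokens: 9
Unique types: ('a', 'quick', 'sleeps') = 3
TTR = 3/9
Simplify: divide both by 3 -> 1/3
TTR = 1/3

1/3


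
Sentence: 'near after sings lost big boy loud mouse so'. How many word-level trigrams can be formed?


Word trigrams from [9] words:
  Trigram 1: (near after sings)
  Trigram 2: (after sings lost)
  Trigram 3: (sings lost big)
  Trigram 4: (lost big boy)
  Trigram 5: (big boy loud)
  Trigram 6: (boy loud mouse)
  Trigram 7: (loud mouse so)
Total word trigrams: 9 - 2 = 7

7


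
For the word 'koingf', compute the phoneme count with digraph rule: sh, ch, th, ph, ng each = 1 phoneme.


Parsing 'koingf' greedily, digraphs first:
  'k' -> consonant phoneme (phonemes so far: 1)
  'o' -> vowel phoneme (phonemes so far: 2)
  'i' -> vowel phoneme (phonemes so far: 3)
  'ng' -> digraph (1 consonant phoneme) (phonemes so far: 4)
  'f' -> consonant phoneme (phonemes so far: 5)
Total phonemes: 5

5


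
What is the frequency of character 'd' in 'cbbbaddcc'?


Scanning 'cbbbaddcc' for 'd':
  Position 5: 'd' -> MATCH (count: 1)
  Position 6: 'd' -> MATCH (count: 2)
Total occurrences of 'd': 2

2


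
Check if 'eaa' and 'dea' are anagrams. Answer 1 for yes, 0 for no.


Sort characters of 'eaa': 'aae'
Sort characters of 'dea': 'ade'
Sorted forms differ -> they are NOT anagrams
Result: 0

0


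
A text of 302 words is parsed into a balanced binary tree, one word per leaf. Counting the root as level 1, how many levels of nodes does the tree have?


In a balanced binary tree with n leaves the deepest leaf is ceil(log2(n)) edges below the root,
so counting node levels inclusive of root and leaves gives ceil(log2(n)) + 1 levels.
log2(302) = 8.2384
ceil(8.2384) = 9
levels = 9 + 1 = 10

10


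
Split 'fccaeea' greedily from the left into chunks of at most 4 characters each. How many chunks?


'fccaeea' has 7 characters.
Chunking with max size 4:
  Chunk 1: 'fcca' (positions 0-3)
  Chunk 2: 'eea' (positions 4-6)
Total chunks: ceil(7 / 4) = 2

2


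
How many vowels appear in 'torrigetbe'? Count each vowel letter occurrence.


Scanning each character of 'torrigetbe':
  Position 1: 't' -> consonant (running count: 0)
  Position 2: 'o' -> vowel (running count: 1)
  Position 3: 'r' -> consonant (running count: 1)
  Position 4: 'r' -> consonant (running count: 1)
  Position 5: 'i' -> vowel (running count: 2)
  Position 6: 'g' -> consonant (running count: 2)
  Position 7: 'e' -> vowel (running count: 3)
  Position 8: 't' -> consonant (running count: 3)
  Position 9: 'b' -> consonant (running count: 3)
  Position 10: 'e' -> vowel (running count: 4)
Total vowels: 4

4


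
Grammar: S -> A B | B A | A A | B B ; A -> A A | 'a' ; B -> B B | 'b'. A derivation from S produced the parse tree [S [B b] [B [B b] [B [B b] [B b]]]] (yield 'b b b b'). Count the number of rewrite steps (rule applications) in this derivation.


Every bracketed nonterminal node [X ...] in the tree is produced by exactly one rule application.
Reading the tree off as a leftmost derivation:
  Step 1: S  =>  B B   (applied S -> B B)
  Step 2: B B  =>  b B   (applied B -> b)
  Step 3: b B  =>  b B B   (applied B -> B B)
  Step 4: b B B  =>  b b B   (applied B -> b)
  Step 5: b b B  =>  b b B B   (applied B -> B B)
  Step 6: b b B B  =>  b b b B   (applied B -> b)
  Step 7: b b b B  =>  b b b b   (applied B -> b)
Final yield: b b b b
Total rewrite steps: 7

7
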